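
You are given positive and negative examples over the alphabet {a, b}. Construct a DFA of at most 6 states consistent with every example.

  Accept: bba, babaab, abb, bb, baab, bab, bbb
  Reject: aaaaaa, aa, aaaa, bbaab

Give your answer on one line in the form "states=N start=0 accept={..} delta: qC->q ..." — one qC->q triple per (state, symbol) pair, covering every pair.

Fold the examples into a partial DFA from state 0: repeatedly fix the first undefined (state, symbol) met by the shortest-then-alphabetical prefix, trying targets in increasing order and rejecting any under which an Accept and a Reject string meet in one state with the same remainder; add a state when all current targets are rejected. Accepting states are where Accept strings end.
a: 0a undefined. 0a->0: ok.
b: 0b undefined. 0b->0: no, bba/aaaaaa meet in 0. Open state 1: 0b->1.
ba: 1a undefined. 1a->0: ok.
bb: 1b undefined. 1b->0: no, bba/aaaaaa meet in 0. 1b->1: no, bba/aaaaaa meet in 0. Open state 2: 1b->2.
bba: 2a undefined. 2a->0: no, bba/aaaaaa meet in 0. 2a->1: no, bba/bbaab meet in 1. 2a->2: no, bbb/bbaab meet in 2 with "b" left. Open state 3: 2a->3.
bbb: 2b undefined. 2b->0: no, bbb/aaaaaa meet in 0. 2b->1: ok.
bbaa: 3a undefined. 3a->0: no, babaab/bbaab meet in 1. 3a->1: no, abb/bbaab meet in 2. 3a->2: no, babaab/bbaab meet in 1. 3a->3: ok.
bbaab: 3b undefined. 3b->0: ok.
All examples now run through 4 states with every (state, symbol) defined. Accept strings end in {1,2,3}, Reject strings end in {0}; accept={1,2,3}.

states=4 start=0 accept={1,2,3} delta: 0a->0 0b->1 1a->0 1b->2 2a->3 2b->1 3a->3 3b->0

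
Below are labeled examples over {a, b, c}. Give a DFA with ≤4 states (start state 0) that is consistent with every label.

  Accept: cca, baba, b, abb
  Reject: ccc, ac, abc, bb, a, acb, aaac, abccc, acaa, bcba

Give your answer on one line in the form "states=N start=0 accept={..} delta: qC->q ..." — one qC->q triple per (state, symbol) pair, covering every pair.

states=4 start=0 accept={0,2} delta: 0a->1 0b->2 0c->1 1a->0 1b->0 1c->3 2a->0 2b->1 2c->1 3a->0 3b->1 3c->1

Fold the examples into a partial DFA from state 0: repeatedly fix the first undefined (state, symbol) met by the shortest-then-alphabetical prefix, trying targets in increasing order and rejecting any under which an Accept and a Reject string meet in one state with the same remainder; add a state when all current targets are rejected. Accepting states are where Accept strings end.
a: 0a undefined. 0a->0: no, abb/bb meet in 0 with "bb" left. Open state 1: 0a->1.
b: 0b undefined. 0b->0: no, b/bb meet in 0. 0b->1: no, b/a meet in 1. Open state 2: 0b->2.
c: 0c undefined. 0c->0: no, cca/a meet in 1. 0c->1: ok.
aa: 1a undefined. 1a->0: ok.
ab: 1b undefined. 1b->0: ok.
ac: 1c undefined. 1c->0: no, cca/ccc meet in 1. 1c->1: no, cca/acb meet in 0. 1c->2: no, b/ac meet in 2. Open state 3: 1c->3.
ba: 2a undefined. 2a->0: ok.
bb: 2b undefined. 2b->0: no, baba/bb meet in 0. 2b->1: ok.
bc: 2c undefined. 2c->0: no, baba/bcba meet in 0. 2c->1: ok.
aca: 3a undefined. 3a->0: ok.
acb: 3b undefined. 3b->0: no, cca/acb meet in 0. 3b->1: ok.
ccc: 3c undefined. 3c->0: no, cca/ccc meet in 0. 3c->1: ok.
All examples now run through 4 states with every (state, symbol) defined. Accept strings end in {0,2}, Reject strings end in {1,3}; accept={0,2}.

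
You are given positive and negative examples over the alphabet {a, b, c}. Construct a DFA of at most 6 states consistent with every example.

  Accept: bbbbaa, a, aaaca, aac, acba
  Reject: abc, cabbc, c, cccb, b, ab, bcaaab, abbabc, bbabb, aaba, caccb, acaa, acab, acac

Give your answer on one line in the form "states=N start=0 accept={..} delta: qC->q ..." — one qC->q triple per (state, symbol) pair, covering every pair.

Fold the examples into a partial DFA from state 0: repeatedly fix the first undefined (state, symbol) met by the shortest-then-alphabetical prefix, trying targets in increasing order and rejecting any under which an Accept and a Reject string meet in one state with the same remainder; add a state when all current targets are rejected. Accepting states are where Accept strings end.
a: 0a undefined. 0a->0: no, aac/c meet in 0 with "c" left. Open state 1: 0a->1.
b: 0b undefined. 0b->0: ok.
c: 0c undefined. 0c->0: ok.
aa: 1a undefined. 1a->0: no, bbbbaa/c meet in 0. 1a->1: ok.
ab: 1b undefined. 1b->0: no, bbbbaa/aaba meet in 1. 1b->1: no, bbbbaa/ab meet in 1. Open state 2: 1b->2.
ac: 1c undefined. 1c->0: no, bbbbaa/acaa meet in 1. 1c->1: no, bbbbaa/acaa meet in 1. 1c->2: no, aaaca/aaba meet in 2 with "a" left. Open state 3: 1c->3.
abb: 2b undefined. 2b->0: ok.
abc: 2c undefined. 2c->0: ok.
aca: 3a undefined. 3a->0: no, bbbbaa/acaa meet in 1. 3a->1: no, bbbbaa/acaa meet in 1. 3a->2: no, aaaca/ab meet in 2. 3a->3: no, aaaca/acaa meet in 3. Open state 4: 3a->4.
acb: 3b undefined. 3b->0: ok.
aaba: 2a undefined. 2a->0: ok.
acaa: 4a undefined. 4a->0: ok.
acab: 4b undefined. 4b->0: ok.
acac: 4c undefined. 4c->0: ok.
cacc: 3c undefined. 3c->0: ok.
All examples now run through 5 states with every (state, symbol) defined. Accept strings end in {1,3,4}, Reject strings end in {0,2}; accept={1,3,4}.

states=5 start=0 accept={1,3,4} delta: 0a->1 0b->0 0c->0 1a->1 1b->2 1c->3 2a->0 2b->0 2c->0 3a->4 3b->0 3c->0 4a->0 4b->0 4c->0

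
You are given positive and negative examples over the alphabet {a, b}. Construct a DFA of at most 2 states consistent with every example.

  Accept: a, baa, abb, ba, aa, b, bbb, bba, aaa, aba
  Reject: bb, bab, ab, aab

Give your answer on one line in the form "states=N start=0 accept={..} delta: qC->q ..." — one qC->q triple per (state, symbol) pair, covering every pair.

State merging on the prefix tree: take the shortest (then alphabetical) example prefix whose next move is undefined and point that move at state 0, else 1, else 2, ...; a target is out if some Accept/Reject pair would then sit in one state with the same input left (inseparable). If every existing state is out, open a new one.
a: 0a undefined. 0a->0: no, abb/bb meet in 0 with "bb" left. Open state 1: 0a->1.
b: 0b undefined. 0b->0: no, b/bb meet in 0. 0b->1: ok.
aa: 1a undefined. 1a->0: no, a/bab meet in 1. 1a->1: ok.
ab: 1b undefined. 1b->0: ok.
All examples now run through 2 states with every (state, symbol) defined. Accept strings end in {1}, Reject strings end in {0}; accept={1}.

states=2 start=0 accept={1} delta: 0a->1 0b->1 1a->1 1b->0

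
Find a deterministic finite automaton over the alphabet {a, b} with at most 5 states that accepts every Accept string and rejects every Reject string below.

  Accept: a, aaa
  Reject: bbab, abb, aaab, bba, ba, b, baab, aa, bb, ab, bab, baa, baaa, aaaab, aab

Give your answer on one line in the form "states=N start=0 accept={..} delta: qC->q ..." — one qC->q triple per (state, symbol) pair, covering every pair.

states=3 start=0 accept={1} delta: 0a->1 0b->2 1a->0 1b->0 2a->2 2b->2

Fold the examples into a partial DFA from state 0: repeatedly fix the first undefined (state, symbol) met by the shortest-then-alphabetical prefix, trying targets in increasing order and rejecting any under which an Accept and a Reject string meet in one state with the same remainder; add a state when all current targets are rejected. Accepting states are where Accept strings end.
a: 0a undefined. 0a->0: no, a/aa meet in 0. Open state 1: 0a->1.
b: 0b undefined. 0b->0: no, a/bba meet in 1. 0b->1: no, a/b meet in 1. Open state 2: 0b->2.
aa: 1a undefined. 1a->0: ok.
ab: 1b undefined. 1b->0: ok.
ba: 2a undefined. 2a->0: no, a/baa meet in 1. 2a->1: no, a/ba meet in 1. 2a->2: ok.
bb: 2b undefined. 2b->0: no, a/bba meet in 1. 2b->1: no, a/baab meet in 1. 2b->2: ok.
All examples now run through 3 states with every (state, symbol) defined. Accept strings end in {1}, Reject strings end in {0,2}; accept={1}.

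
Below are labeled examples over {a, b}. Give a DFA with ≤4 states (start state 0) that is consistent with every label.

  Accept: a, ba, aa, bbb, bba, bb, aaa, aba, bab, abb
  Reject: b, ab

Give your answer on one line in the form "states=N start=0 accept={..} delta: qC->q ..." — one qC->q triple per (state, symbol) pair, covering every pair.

states=3 start=0 accept={0,2} delta: 0a->0 0b->1 1a->2 1b->2 2a->0 2b->0

Grow the machine one transition at a time. Run the examples from 0; the earliest place one falls off (shortest prefix, ties alphabetical) gets sent to the lowest-numbered state that keeps every Accept/Reject pair distinguishable — a pair clashes when both reach the same state with identical unread suffix — and to a fresh state only if none does.
a: 0a undefined. 0a->0: ok.
b: 0b undefined. 0b->0: no, a/b meet in 0. Open state 1: 0b->1.
ba: 1a undefined. 1a->0: no, bab/b meet in 1. 1a->1: no, ba/b meet in 1. Open state 2: 1a->2.
bb: 1b undefined. 1b->0: no, bbb/b meet in 1. 1b->1: no, bbb/b meet in 1. 1b->2: ok.
bab: 2b undefined. 2b->0: ok.
bba: 2a undefined. 2a->0: ok.
All examples now run through 3 states with every (state, symbol) defined. Accept strings end in {0,2}, Reject strings end in {1}; accept={0,2}.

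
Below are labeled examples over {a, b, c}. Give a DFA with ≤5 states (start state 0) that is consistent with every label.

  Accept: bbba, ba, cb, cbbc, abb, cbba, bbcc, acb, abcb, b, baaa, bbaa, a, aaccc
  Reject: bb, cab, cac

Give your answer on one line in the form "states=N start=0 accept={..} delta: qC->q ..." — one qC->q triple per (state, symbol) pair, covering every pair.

states=3 start=0 accept={0,1} delta: 0a->1 0b->1 0c->0 1a->0 1b->2 1c->2 2a->0 2b->0 2c->0

Fold the examples into a partial DFA from state 0: repeatedly fix the first undefined (state, symbol) met by the shortest-then-alphabetical prefix, trying targets in increasing order and rejecting any under which an Accept and a Reject string meet in one state with the same remainder; add a state when all current targets are rejected. Accepting states are where Accept strings end.
a: 0a undefined. 0a->0: no, abb/bb meet in 0 with "bb" left. Open state 1: 0a->1.
b: 0b undefined. 0b->0: no, b/bb meet in 0. 0b->1: ok.
c: 0c undefined. 0c->0: ok.
aa: 1a undefined. 1a->0: ok.
ab: 1b undefined. 1b->0: no, bbba/bb meet in 0. 1b->1: no, cb/bb meet in 1. Open state 2: 1b->2.
ac: 1c undefined. 1c->0: no, ba/cac meet in 0. 1c->1: no, cb/cac meet in 1. 1c->2: ok.
abb: 2b undefined. 2b->0: ok.
abc: 2c undefined. 2c->0: ok.
bba: 2a undefined. 2a->0: ok.
All examples now run through 3 states with every (state, symbol) defined. Accept strings end in {0,1}, Reject strings end in {2}; accept={0,1}.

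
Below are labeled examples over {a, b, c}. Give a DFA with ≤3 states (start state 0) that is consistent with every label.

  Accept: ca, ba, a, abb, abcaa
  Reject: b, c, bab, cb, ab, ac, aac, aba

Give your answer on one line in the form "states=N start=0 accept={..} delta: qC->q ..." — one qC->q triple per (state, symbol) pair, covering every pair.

State merging on the prefix tree: take the shortest (then alphabetical) example prefix whose next move is undefined and point that move at state 0, else 1, else 2, ...; a target is out if some Accept/Reject pair would then sit in one state with the same input left (inseparable). If every existing state is out, open a new one.
a: 0a undefined. 0a->0: no, ba/aba meet in 0 with "ba" left. Open state 1: 0a->1.
b: 0b undefined. 0b->0: ok.
c: 0c undefined. 0c->0: ok.
aa: 1a undefined. 1a->0: ok.
ab: 1b undefined. 1b->0: no, ca/aba meet in 1. 1b->1: no, ca/bab meet in 1. Open state 2: 1b->2.
ac: 1c undefined. 1c->0: ok.
aba: 2a undefined. 2a->0: ok.
abb: 2b undefined. 2b->0: no, abb/b meet in 0. 2b->1: ok.
abc: 2c undefined. 2c->0: no, abcaa/b meet in 0. 2c->1: ok.
All examples now run through 3 states with every (state, symbol) defined. Accept strings end in {1}, Reject strings end in {0,2}; accept={1}.

states=3 start=0 accept={1} delta: 0a->1 0b->0 0c->0 1a->0 1b->2 1c->0 2a->0 2b->1 2c->1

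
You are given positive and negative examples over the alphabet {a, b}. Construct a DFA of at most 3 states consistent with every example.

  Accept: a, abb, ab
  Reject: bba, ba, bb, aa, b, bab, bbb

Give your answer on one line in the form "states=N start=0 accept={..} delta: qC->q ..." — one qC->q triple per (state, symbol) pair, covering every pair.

Grow the machine one transition at a time. Run the examples from 0; the earliest place one falls off (shortest prefix, ties alphabetical) gets sent to the lowest-numbered state that keeps every Accept/Reject pair distinguishable — a pair clashes when both reach the same state with identical unread suffix — and to a fresh state only if none does.
a: 0a undefined. 0a->0: no, a/aa meet in 0. Open state 1: 0a->1.
b: 0b undefined. 0b->0: no, a/bba meet in 1. 0b->1: no, a/b meet in 1. Open state 2: 0b->2.
aa: 1a undefined. 1a->0: ok.
ab: 1b undefined. 1b->0: no, abb/b meet in 2. 1b->1: ok.
ba: 2a undefined. 2a->0: ok.
bb: 2b undefined. 2b->0: no, a/bba meet in 1. 2b->1: no, a/bb meet in 1. 2b->2: ok.
All examples now run through 3 states with every (state, symbol) defined. Accept strings end in {1}, Reject strings end in {0,2}; accept={1}.

states=3 start=0 accept={1} delta: 0a->1 0b->2 1a->0 1b->1 2a->0 2b->2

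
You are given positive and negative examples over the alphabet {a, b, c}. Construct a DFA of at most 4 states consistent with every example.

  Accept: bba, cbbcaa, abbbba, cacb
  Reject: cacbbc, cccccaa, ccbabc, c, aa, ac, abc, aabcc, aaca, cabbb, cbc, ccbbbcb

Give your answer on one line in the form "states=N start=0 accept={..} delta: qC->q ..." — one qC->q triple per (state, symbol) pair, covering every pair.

Grow the machine one transition at a time. Run the examples from 0; the earliest place one falls off (shortest prefix, ties alphabetical) gets sent to the lowest-numbered state that keeps every Accept/Reject pair distinguishable — a pair clashes when both reach the same state with identical unread suffix — and to a fresh state only if none does.
a: 0a undefined. 0a->0: ok.
b: 0b undefined. 0b->0: no, bba/aa meet in 0. Open state 1: 0b->1.
c: 0c undefined. 0c->0: ok.
bb: 1b undefined. 1b->0: no, bba/cacbbc meet in 0. 1b->1: no, cacb/cabbb meet in 1. Open state 2: 1b->2.
abc: 1c undefined. 1c->0: ok.
bba: 2a undefined. 2a->0: no, bba/cccccaa meet in 0. 2a->1: ok.
abbb: 2b undefined. 2b->0: no, bba/ccbbbcb meet in 1. 2b->1: no, bba/cabbb meet in 1. 2b->2: ok.
cbbc: 2c undefined. 2c->0: no, bba/ccbbbcb meet in 1. 2c->1: no, bba/cacbbc meet in 1. 2c->2: ok.
ccba: 1a undefined. 1a->0: no, cbbcaa/cccccaa meet in 0. 1a->1: ok.
All examples now run through 3 states with every (state, symbol) defined. Accept strings end in {1}, Reject strings end in {0,2}; accept={1}.

states=3 start=0 accept={1} delta: 0a->0 0b->1 0c->0 1a->1 1b->2 1c->0 2a->1 2b->2 2c->2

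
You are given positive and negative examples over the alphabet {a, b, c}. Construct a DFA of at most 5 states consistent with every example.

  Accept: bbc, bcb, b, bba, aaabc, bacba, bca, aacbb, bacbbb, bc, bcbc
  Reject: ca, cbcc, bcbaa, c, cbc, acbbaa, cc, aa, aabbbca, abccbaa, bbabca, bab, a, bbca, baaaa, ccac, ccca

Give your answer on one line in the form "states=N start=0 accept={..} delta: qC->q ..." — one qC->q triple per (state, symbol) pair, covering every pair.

State merging on the prefix tree: take the shortest (then alphabetical) example prefix whose next move is undefined and point that move at state 0, else 1, else 2, ...; a target is out if some Accept/Reject pair would then sit in one state with the same input left (inseparable). If every existing state is out, open a new one.
a: 0a undefined. 0a->0: ok.
b: 0b undefined. 0b->0: no, bbc/c meet in 0 with "c" left. Open state 1: 0b->1.
c: 0c undefined. 0c->0: no, aaabc/cbc meet in 1 with "c" left. 0c->1: no, bbc/cbc meet in 1 with "bc" left. Open state 2: 0c->2.
ba: 1a undefined. 1a->0: no, b/bab meet in 1. 1a->1: no, b/baaaa meet in 1. 1a->2: ok.
bb: 1b undefined. 1b->0: no, bbc/c meet in 2. 1b->1: no, bba/c meet in 2. 1b->2: no, bbc/cc meet in 2 with "c" left. Open state 3: 1b->3.
bc: 1c undefined. 1c->0: no, aaabc/aa meet in 0. 1c->1: no, bca/c meet in 2. 1c->2: no, bcb/bab meet in 2 with "b" left. 1c->3: ok.
ca: 2a undefined. 2a->0: ok.
cb: 2b undefined. 2b->0: ok.
cc: 2c undefined. 2c->0: no, bacba/c meet in 2. 2c->1: no, b/cbcc meet in 1. 2c->2: no, bacba/ca meet in 0. 2c->3: no, aaabc/cbcc meet in 3. Open state 4: 2c->4.
bba: 3a undefined. 3a->0: no, bba/ca meet in 0. 3a->1: ok.
bbc: 3c undefined. 3c->0: no, bbc/ca meet in 0. 3c->1: ok.
bcb: 3b undefined. 3b->0: no, bcb/ca meet in 0. 3b->1: no, bbc/aabbbca meet in 1. 3b->2: no, bcb/c meet in 2. 3b->3: ok.
cca: 4a undefined. 4a->0: ok.
ccc: 4c undefined. 4c->0: ok.
bacb: 4b undefined. 4b->0: no, bacba/ca meet in 0. 4b->1: no, bacba/bcbaa meet in 2. 4b->2: no, bacba/ca meet in 0. 4b->3: ok.
All examples now run through 5 states with every (state, symbol) defined. Accept strings end in {1,3}, Reject strings end in {0,2,4}; accept={1,3}.

states=5 start=0 accept={1,3} delta: 0a->0 0b->1 0c->2 1a->2 1b->3 1c->3 2a->0 2b->0 2c->4 3a->1 3b->3 3c->1 4a->0 4b->3 4c->0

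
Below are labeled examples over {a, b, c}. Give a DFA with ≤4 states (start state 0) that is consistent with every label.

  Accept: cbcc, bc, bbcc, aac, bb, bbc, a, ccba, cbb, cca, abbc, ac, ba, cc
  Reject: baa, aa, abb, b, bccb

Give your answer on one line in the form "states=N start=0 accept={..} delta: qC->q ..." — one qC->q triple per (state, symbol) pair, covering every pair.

states=3 start=0 accept={0,1} delta: 0a->1 0b->2 0c->0 1a->2 1b->0 1c->0 2a->1 2b->0 2c->0

Fold the examples into a partial DFA from state 0: repeatedly fix the first undefined (state, symbol) met by the shortest-then-alphabetical prefix, trying targets in increasing order and rejecting any under which an Accept and a Reject string meet in one state with the same remainder; add a state when all current targets are rejected. Accepting states are where Accept strings end.
a: 0a undefined. 0a->0: no, bb/abb meet in 0 with "bb" left. Open state 1: 0a->1.
b: 0b undefined. 0b->0: no, bb/b meet in 0. 0b->1: no, a/b meet in 1. Open state 2: 0b->2.
c: 0c undefined. 0c->0: ok.
aa: 1a undefined. 1a->0: no, aac/aa meet in 0. 1a->1: no, a/aa meet in 1. 1a->2: ok.
ab: 1b undefined. 1b->0: ok.
ac: 1c undefined. 1c->0: ok.
ba: 2a undefined. 2a->0: no, a/baa meet in 1. 2a->1: ok.
bb: 2b undefined. 2b->0: ok.
bc: 2c undefined. 2c->0: ok.
All examples now run through 3 states with every (state, symbol) defined. Accept strings end in {0,1}, Reject strings end in {2}; accept={0,1}.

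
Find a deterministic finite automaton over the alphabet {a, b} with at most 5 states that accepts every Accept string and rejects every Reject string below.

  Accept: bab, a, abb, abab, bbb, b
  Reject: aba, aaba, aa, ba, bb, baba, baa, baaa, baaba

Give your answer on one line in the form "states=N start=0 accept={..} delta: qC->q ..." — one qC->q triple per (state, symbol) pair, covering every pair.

State merging on the prefix tree: take the shortest (then alphabetical) example prefix whose next move is undefined and point that move at state 0, else 1, else 2, ...; a target is out if some Accept/Reject pair would then sit in one state with the same input left (inseparable). If every existing state is out, open a new one.
a: 0a undefined. 0a->0: no, a/aa meet in 0. Open state 1: 0a->1.
b: 0b undefined. 0b->0: no, a/ba meet in 1. 0b->1: ok.
aa: 1a undefined. 1a->0: no, bab/baa meet in 1. 1a->1: no, bab/bb meet in 1 with "b" left. Open state 2: 1a->2.
ab: 1b undefined. 1b->0: no, a/aba meet in 1. 1b->1: no, a/bb meet in 1. 1b->2: ok.
aab: 2b undefined. 2b->0: no, a/aaba meet in 1. 2b->1: ok.
aba: 2a undefined. 2a->0: no, bab/baaa meet in 1. 2a->1: no, bab/aba meet in 1. 2a->2: ok.
All examples now run through 3 states with every (state, symbol) defined. Accept strings end in {1}, Reject strings end in {2}; accept={1}.

states=3 start=0 accept={1} delta: 0a->1 0b->1 1a->2 1b->2 2a->2 2b->1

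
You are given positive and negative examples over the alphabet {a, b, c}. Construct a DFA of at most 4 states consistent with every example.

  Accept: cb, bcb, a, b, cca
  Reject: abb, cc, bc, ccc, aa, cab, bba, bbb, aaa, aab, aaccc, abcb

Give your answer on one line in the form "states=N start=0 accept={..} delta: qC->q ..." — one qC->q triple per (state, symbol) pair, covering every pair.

states=3 start=0 accept={1} delta: 0a->1 0b->1 0c->0 1a->2 1b->2 1c->0 2a->0 2b->0 2c->1

Fold the examples into a partial DFA from state 0: repeatedly fix the first undefined (state, symbol) met by the shortest-then-alphabetical prefix, trying targets in increasing order and rejecting any under which an Accept and a Reject string meet in one state with the same remainder; add a state when all current targets are rejected. Accepting states are where Accept strings end.
a: 0a undefined. 0a->0: no, bcb/abcb meet in 0 with "bcb" left. Open state 1: 0a->1.
b: 0b undefined. 0b->0: no, a/bba meet in 1. 0b->1: ok.
c: 0c undefined. 0c->0: ok.
aa: 1a undefined. 1a->0: no, cb/aaa meet in 1. 1a->1: no, cb/aa meet in 1. Open state 2: 1a->2.
ab: 1b undefined. 1b->0: no, cb/abb meet in 1. 1b->1: no, cb/abb meet in 1. 1b->2: ok.
bc: 1c undefined. 1c->0: ok.
aaa: 2a undefined. 2a->0: ok.
aab: 2b undefined. 2b->0: ok.
aac: 2c undefined. 2c->0: no, cb/abcb meet in 1. 2c->1: ok.
All examples now run through 3 states with every (state, symbol) defined. Accept strings end in {1}, Reject strings end in {0,2}; accept={1}.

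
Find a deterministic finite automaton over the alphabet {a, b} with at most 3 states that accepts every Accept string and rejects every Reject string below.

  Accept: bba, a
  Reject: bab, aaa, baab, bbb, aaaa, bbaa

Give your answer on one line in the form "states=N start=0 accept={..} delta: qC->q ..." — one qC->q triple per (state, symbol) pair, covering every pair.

states=3 start=0 accept={1} delta: 0a->1 0b->0 1a->2 1b->0 2a->2 2b->0

Fold the examples into a partial DFA from state 0: repeatedly fix the first undefined (state, symbol) met by the shortest-then-alphabetical prefix, trying targets in increasing order and rejecting any under which an Accept and a Reject string meet in one state with the same remainder; add a state when all current targets are rejected. Accepting states are where Accept strings end.
a: 0a undefined. 0a->0: no, a/aaa meet in 0. Open state 1: 0a->1.
b: 0b undefined. 0b->0: ok.
aa: 1a undefined. 1a->0: no, bba/aaa meet in 1. 1a->1: no, bba/aaa meet in 1. Open state 2: 1a->2.
aaa: 2a undefined. 2a->0: no, bba/aaaa meet in 1. 2a->1: no, bba/aaa meet in 1. 2a->2: ok.
bab: 1b undefined. 1b->0: ok.
baab: 2b undefined. 2b->0: ok.
All examples now run through 3 states with every (state, symbol) defined. Accept strings end in {1}, Reject strings end in {0,2}; accept={1}.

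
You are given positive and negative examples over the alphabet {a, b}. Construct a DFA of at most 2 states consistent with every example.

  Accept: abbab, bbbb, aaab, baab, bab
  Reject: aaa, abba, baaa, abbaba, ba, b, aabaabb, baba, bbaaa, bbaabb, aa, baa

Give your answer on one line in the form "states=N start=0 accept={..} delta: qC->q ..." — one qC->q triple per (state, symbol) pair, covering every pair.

states=2 start=0 accept={0} delta: 0a->1 0b->1 1a->1 1b->0

State merging on the prefix tree: take the shortest (then alphabetical) example prefix whose next move is undefined and point that move at state 0, else 1, else 2, ...; a target is out if some Accept/Reject pair would then sit in one state with the same input left (inseparable). If every existing state is out, open a new one.
a: 0a undefined. 0a->0: no, aaab/b meet in 0 with "b" left. Open state 1: 0a->1.
b: 0b undefined. 0b->0: no, bbbb/b meet in 0. 0b->1: ok.
aa: 1a undefined. 1a->0: no, bab/aaa meet in 1. 1a->1: ok.
ab: 1b undefined. 1b->0: ok.
All examples now run through 2 states with every (state, symbol) defined. Accept strings end in {0}, Reject strings end in {1}; accept={0}.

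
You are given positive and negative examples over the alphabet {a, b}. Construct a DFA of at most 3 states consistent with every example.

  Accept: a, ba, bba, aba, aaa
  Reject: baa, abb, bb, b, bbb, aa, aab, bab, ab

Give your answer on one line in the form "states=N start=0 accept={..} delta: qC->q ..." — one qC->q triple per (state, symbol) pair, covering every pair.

states=2 start=0 accept={1} delta: 0a->1 0b->0 1a->0 1b->0

State merging on the prefix tree: take the shortest (then alphabetical) example prefix whose next move is undefined and point that move at state 0, else 1, else 2, ...; a target is out if some Accept/Reject pair would then sit in one state with the same input left (inseparable). If every existing state is out, open a new one.
a: 0a undefined. 0a->0: no, a/aa meet in 0. Open state 1: 0a->1.
b: 0b undefined. 0b->0: ok.
aa: 1a undefined. 1a->0: ok.
ab: 1b undefined. 1b->0: ok.
All examples now run through 2 states with every (state, symbol) defined. Accept strings end in {1}, Reject strings end in {0}; accept={1}.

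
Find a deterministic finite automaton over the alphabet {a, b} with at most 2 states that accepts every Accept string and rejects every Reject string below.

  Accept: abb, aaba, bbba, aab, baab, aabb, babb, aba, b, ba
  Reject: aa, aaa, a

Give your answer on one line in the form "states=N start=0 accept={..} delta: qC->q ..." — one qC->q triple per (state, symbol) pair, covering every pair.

Grow the machine one transition at a time. Run the examples from 0; the earliest place one falls off (shortest prefix, ties alphabetical) gets sent to the lowest-numbered state that keeps every Accept/Reject pair distinguishable — a pair clashes when both reach the same state with identical unread suffix — and to a fresh state only if none does.
a: 0a undefined. 0a->0: ok.
b: 0b undefined. 0b->0: no, abb/aa meet in 0. Open state 1: 0b->1.
ba: 1a undefined. 1a->0: no, aaba/aa meet in 0. 1a->1: ok.
bb: 1b undefined. 1b->0: no, abb/aa meet in 0. 1b->1: ok.
All examples now run through 2 states with every (state, symbol) defined. Accept strings end in {1}, Reject strings end in {0}; accept={1}.

states=2 start=0 accept={1} delta: 0a->0 0b->1 1a->1 1b->1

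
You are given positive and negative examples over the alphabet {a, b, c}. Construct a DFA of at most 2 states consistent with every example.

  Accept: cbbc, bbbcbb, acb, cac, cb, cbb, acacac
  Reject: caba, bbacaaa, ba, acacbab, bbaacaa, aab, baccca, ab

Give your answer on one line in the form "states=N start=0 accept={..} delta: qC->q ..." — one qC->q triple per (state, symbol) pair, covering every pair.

states=2 start=0 accept={1} delta: 0a->0 0b->0 0c->1 1a->0 1b->1 1c->1

State merging on the prefix tree: take the shortest (then alphabetical) example prefix whose next move is undefined and point that move at state 0, else 1, else 2, ...; a target is out if some Accept/Reject pair would then sit in one state with the same input left (inseparable). If every existing state is out, open a new one.
a: 0a undefined. 0a->0: ok.
b: 0b undefined. 0b->0: ok.
c: 0c undefined. 0c->0: no, cbbc/caba meet in 0. Open state 1: 0c->1.
ca: 1a undefined. 1a->0: ok.
cb: 1b undefined. 1b->0: no, bbbcbb/caba meet in 0. 1b->1: ok.
bacc: 1c undefined. 1c->0: no, cbbc/caba meet in 0. 1c->1: ok.
All examples now run through 2 states with every (state, symbol) defined. Accept strings end in {1}, Reject strings end in {0}; accept={1}.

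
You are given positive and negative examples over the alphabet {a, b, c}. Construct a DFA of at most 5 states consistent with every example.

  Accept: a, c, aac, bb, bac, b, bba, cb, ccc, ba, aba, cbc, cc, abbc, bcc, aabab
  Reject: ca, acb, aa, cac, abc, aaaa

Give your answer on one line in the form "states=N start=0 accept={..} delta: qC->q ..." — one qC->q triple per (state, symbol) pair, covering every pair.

states=5 start=0 accept={0,1,2} delta: 0a->1 0b->0 0c->2 1a->3 1b->4 1c->1 2a->4 2b->0 2c->0 3a->1 3b->1 3c->0 4a->0 4b->0 4c->3

Grow the machine one transition at a time. Run the examples from 0; the earliest place one falls off (shortest prefix, ties alphabetical) gets sent to the lowest-numbered state that keeps every Accept/Reject pair distinguishable — a pair clashes when both reach the same state with identical unread suffix — and to a fresh state only if none does.
a: 0a undefined. 0a->0: no, a/aa meet in 0. Open state 1: 0a->1.
b: 0b undefined. 0b->0: ok.
c: 0c undefined. 0c->0: no, a/ca meet in 1. 0c->1: no, aac/cac meet in 1 with "ac" left. Open state 2: 0c->2.
aa: 1a undefined. 1a->0: no, bb/aa meet in 0. 1a->1: no, a/aa meet in 1. 1a->2: no, c/aa meet in 2. Open state 3: 1a->3.
ab: 1b undefined. 1b->0: no, c/abc meet in 2. 1b->1: no, bac/abc meet in 1 with "c" left. 1b->2: no, aba/ca meet in 2 with "a" left. 1b->3: no, aac/abc meet in 3 with "c" left. Open state 4: 1b->4.
ac: 1c undefined. 1c->0: no, bb/acb meet in 0. 1c->1: ok.
ca: 2a undefined. 2a->0: no, c/cac meet in 2. 2a->1: no, a/ca meet in 1. 2a->2: no, c/ca meet in 2. 2a->3: no, aac/cac meet in 3 with "c" left. 2a->4: ok.
cb: 2b undefined. 2b->0: ok.
cc: 2c undefined. 2c->0: ok.
aaa: 3a undefined. 3a->0: no, a/aaaa meet in 1. 3a->1: ok.
aab: 3b undefined. 3b->0: no, aabab/ca meet in 4. 3b->1: ok.
aac: 3c undefined. 3c->0: ok.
aba: 4a undefined. 4a->0: ok.
abb: 4b undefined. 4b->0: ok.
abc: 4c undefined. 4c->0: no, aac/cac meet in 0. 4c->1: no, a/cac meet in 1. 4c->2: no, c/cac meet in 2. 4c->3: ok.
All examples now run through 5 states with every (state, symbol) defined. Accept strings end in {0,1,2}, Reject strings end in {3,4}; accept={0,1,2}.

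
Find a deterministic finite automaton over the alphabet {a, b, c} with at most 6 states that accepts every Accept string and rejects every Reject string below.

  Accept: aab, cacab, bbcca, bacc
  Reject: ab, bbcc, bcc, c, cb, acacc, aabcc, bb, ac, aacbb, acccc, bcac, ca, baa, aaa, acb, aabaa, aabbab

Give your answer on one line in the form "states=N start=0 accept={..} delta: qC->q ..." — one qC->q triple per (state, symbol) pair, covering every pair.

states=5 start=0 accept={4} delta: 0a->1 0b->0 0c->1 1a->2 1b->0 1c->3 2a->0 2b->4 2c->1 3a->4 3b->0 3c->4 4a->0 4b->0 4c->0

Fold the examples into a partial DFA from state 0: repeatedly fix the first undefined (state, symbol) met by the shortest-then-alphabetical prefix, trying targets in increasing order and rejecting any under which an Accept and a Reject string meet in one state with the same remainder; add a state when all current targets are rejected. Accepting states are where Accept strings end.
a: 0a undefined. 0a->0: no, aab/ab meet in 0 with "b" left. Open state 1: 0a->1.
b: 0b undefined. 0b->0: ok.
c: 0c undefined. 0c->0: no, bbcca/ca meet in 1. 0c->1: ok.
aa: 1a undefined. 1a->0: no, aab/bb meet in 0. 1a->1: no, aab/ab meet in 1 with "b" left. Open state 2: 1a->2.
ab: 1b undefined. 1b->0: ok.
ac: 1c undefined. 1c->0: no, bbcca/c meet in 1. 1c->1: no, bbcca/ca meet in 2. 1c->2: no, aab/acb meet in 2 with "b" left. Open state 3: 1c->3.
aaa: 2a undefined. 2a->0: ok.
aab: 2b undefined. 2b->0: no, aab/ab meet in 0. 2b->1: no, aab/c meet in 1. 2b->2: no, aab/ca meet in 2. 2b->3: no, aab/bbcc meet in 3. Open state 4: 2b->4.
aac: 2c undefined. 2c->0: no, cacab/ab meet in 0. 2c->1: ok.
aca: 3a undefined. 3a->0: no, bbcca/ab meet in 0. 3a->1: no, bbcca/c meet in 1. 3a->2: no, bbcca/ca meet in 2. 3a->3: no, bbcca/bbcc meet in 3. 3a->4: ok.
acb: 3b undefined. 3b->0: ok.
acc: 3c undefined. 3c->0: no, bacc/ab meet in 0. 3c->1: no, bacc/c meet in 1. 3c->2: no, bacc/ca meet in 2. 3c->3: no, bacc/bbcc meet in 3. 3c->4: ok.
aaba: 4a undefined. 4a->0: ok.
aabb: 4b undefined. 4b->0: ok.
aabc: 4c undefined. 4c->0: ok.
All examples now run through 5 states with every (state, symbol) defined. Accept strings end in {4}, Reject strings end in {0,1,2,3}; accept={4}.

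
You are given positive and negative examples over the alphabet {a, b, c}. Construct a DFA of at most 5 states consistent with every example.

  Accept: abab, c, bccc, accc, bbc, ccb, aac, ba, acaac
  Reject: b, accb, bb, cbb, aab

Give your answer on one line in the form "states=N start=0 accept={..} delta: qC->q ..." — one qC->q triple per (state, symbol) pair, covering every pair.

Fold the examples into a partial DFA from state 0: repeatedly fix the first undefined (state, symbol) met by the shortest-then-alphabetical prefix, trying targets in increasing order and rejecting any under which an Accept and a Reject string meet in one state with the same remainder; add a state when all current targets are rejected. Accepting states are where Accept strings end.
a: 0a undefined. 0a->0: no, ccb/accb meet in 0 with "ccb" left. Open state 1: 0a->1.
b: 0b undefined. 0b->0: ok.
c: 0c undefined. 0c->0: no, c/b meet in 0. 0c->1: ok.
aa: 1a undefined. 1a->0: ok.
ab: 1b undefined. 1b->0: no, abab/b meet in 0. 1b->1: no, abab/b meet in 0. Open state 2: 1b->2.
ac: 1c undefined. 1c->0: no, accc/b meet in 0. 1c->1: no, ccb/accb meet in 2. 1c->2: no, ccb/cbb meet in 2 with "b" left. Open state 3: 1c->3.
aba: 2a undefined. 2a->0: no, abab/b meet in 0. 2a->1: ok.
aca: 3a undefined. 3a->0: ok.
acc: 3c undefined. 3c->0: no, bccc/b meet in 0. 3c->1: no, abab/accb meet in 2. 3c->2: ok.
cbb: 2b undefined. 2b->0: ok.
ccb: 3b undefined. 3b->0: no, ccb/b meet in 0. 3b->1: ok.
accc: 2c undefined. 2c->0: no, accc/b meet in 0. 2c->1: ok.
All examples now run through 4 states with every (state, symbol) defined. Accept strings end in {1,2,3}, Reject strings end in {0}; accept={1,2,3}.

states=4 start=0 accept={1,2,3} delta: 0a->1 0b->0 0c->1 1a->0 1b->2 1c->3 2a->1 2b->0 2c->1 3a->0 3b->1 3c->2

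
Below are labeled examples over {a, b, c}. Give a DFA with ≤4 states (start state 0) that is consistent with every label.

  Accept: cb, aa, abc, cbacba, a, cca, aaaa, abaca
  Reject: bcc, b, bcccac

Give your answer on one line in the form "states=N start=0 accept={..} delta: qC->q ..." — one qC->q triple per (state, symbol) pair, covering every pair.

State merging on the prefix tree: take the shortest (then alphabetical) example prefix whose next move is undefined and point that move at state 0, else 1, else 2, ...; a target is out if some Accept/Reject pair would then sit in one state with the same input left (inseparable). If every existing state is out, open a new one.
a: 0a undefined. 0a->0: ok.
b: 0b undefined. 0b->0: no, aa/b meet in 0. Open state 1: 0b->1.
c: 0c undefined. 0c->0: no, cb/b meet in 1. 0c->1: ok.
bc: 1c undefined. 1c->0: ok.
cb: 1b undefined. 1b->0: ok.
aba: 1a undefined. 1a->0: ok.
All examples now run through 2 states with every (state, symbol) defined. Accept strings end in {0}, Reject strings end in {1}; accept={0}.

states=2 start=0 accept={0} delta: 0a->0 0b->1 0c->1 1a->0 1b->0 1c->0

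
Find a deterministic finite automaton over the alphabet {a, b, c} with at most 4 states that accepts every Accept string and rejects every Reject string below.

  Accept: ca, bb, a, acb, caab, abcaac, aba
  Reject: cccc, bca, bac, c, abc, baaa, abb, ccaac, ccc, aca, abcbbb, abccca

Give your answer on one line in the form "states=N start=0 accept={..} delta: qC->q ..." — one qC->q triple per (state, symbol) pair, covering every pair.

states=4 start=0 accept={1,2} delta: 0a->1 0b->1 0c->0 1a->0 1b->2 1c->1 2a->1 2b->0 2c->3 3a->0 3b->1 3c->1

Fold the examples into a partial DFA from state 0: repeatedly fix the first undefined (state, symbol) met by the shortest-then-alphabetical prefix, trying targets in increasing order and rejecting any under which an Accept and a Reject string meet in one state with the same remainder; add a state when all current targets are rejected. Accepting states are where Accept strings end.
a: 0a undefined. 0a->0: no, ca/aca meet in 0 with "ca" left. Open state 1: 0a->1.
b: 0b undefined. 0b->0: no, ca/bca meet in 0 with "ca" left. 0b->1: ok.
c: 0c undefined. 0c->0: ok.
ab: 1b undefined. 1b->0: no, ca/abb meet in 1. 1b->1: no, ca/abb meet in 1. Open state 2: 1b->2.
ac: 1c undefined. 1c->0: no, ca/bca meet in 1. 1c->1: ok.
ba: 1a undefined. 1a->0: ok.
aba: 2a undefined. 2a->0: no, aba/cccc meet in 0. 2a->1: ok.
abb: 2b undefined. 2b->0: ok.
abc: 2c undefined. 2c->0: no, ca/abccca meet in 1. 2c->1: no, ca/abc meet in 1. 2c->2: no, ca/abccca meet in 1. Open state 3: 2c->3.
abca: 3a undefined. 3a->0: ok.
abcb: 3b undefined. 3b->0: no, bb/abcbbb meet in 2. 3b->1: ok.
abcc: 3c undefined. 3c->0: no, ca/abccca meet in 1. 3c->1: ok.
All examples now run through 4 states with every (state, symbol) defined. Accept strings end in {1,2}, Reject strings end in {0,3}; accept={1,2}.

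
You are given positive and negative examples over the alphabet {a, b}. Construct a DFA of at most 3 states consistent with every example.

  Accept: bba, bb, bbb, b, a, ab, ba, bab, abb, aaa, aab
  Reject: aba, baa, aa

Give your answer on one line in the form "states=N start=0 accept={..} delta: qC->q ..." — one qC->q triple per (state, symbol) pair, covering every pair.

states=3 start=0 accept={0,1} delta: 0a->1 0b->0 1a->2 1b->1 2a->0 2b->0

State merging on the prefix tree: take the shortest (then alphabetical) example prefix whose next move is undefined and point that move at state 0, else 1, else 2, ...; a target is out if some Accept/Reject pair would then sit in one state with the same input left (inseparable). If every existing state is out, open a new one.
a: 0a undefined. 0a->0: no, a/aa meet in 0. Open state 1: 0a->1.
b: 0b undefined. 0b->0: ok.
aa: 1a undefined. 1a->0: no, bb/baa meet in 0. 1a->1: no, bba/baa meet in 1. Open state 2: 1a->2.
ab: 1b undefined. 1b->0: no, bba/aba meet in 1. 1b->1: ok.
aaa: 2a undefined. 2a->0: ok.
aab: 2b undefined. 2b->0: ok.
All examples now run through 3 states with every (state, symbol) defined. Accept strings end in {0,1}, Reject strings end in {2}; accept={0,1}.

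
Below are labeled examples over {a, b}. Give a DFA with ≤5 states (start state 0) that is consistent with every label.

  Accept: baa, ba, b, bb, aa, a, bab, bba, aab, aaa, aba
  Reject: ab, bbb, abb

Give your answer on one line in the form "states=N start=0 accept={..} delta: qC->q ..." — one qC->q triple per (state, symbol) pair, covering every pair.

states=4 start=0 accept={0,1,2} delta: 0a->1 0b->2 1a->0 1b->3 2a->0 2b->1 3a->0 3b->3

Fold the examples into a partial DFA from state 0: repeatedly fix the first undefined (state, symbol) met by the shortest-then-alphabetical prefix, trying targets in increasing order and rejecting any under which an Accept and a Reject string meet in one state with the same remainder; add a state when all current targets are rejected. Accepting states are where Accept strings end.
a: 0a undefined. 0a->0: no, b/ab meet in 0 with "b" left. Open state 1: 0a->1.
b: 0b undefined. 0b->0: no, b/bbb meet in 0. 0b->1: no, bb/ab meet in 1 with "b" left. Open state 2: 0b->2.
aa: 1a undefined. 1a->0: ok.
ab: 1b undefined. 1b->0: no, b/abb meet in 2. 1b->1: no, a/ab meet in 1. 1b->2: no, b/ab meet in 2. Open state 3: 1b->3.
ba: 2a undefined. 2a->0: ok.
bb: 2b undefined. 2b->0: no, b/bbb meet in 2. 2b->1: ok.
aba: 3a undefined. 3a->0: ok.
abb: 3b undefined. 3b->0: no, ba/abb meet in 0. 3b->1: no, baa/abb meet in 1. 3b->2: no, b/abb meet in 2. 3b->3: ok.
All examples now run through 4 states with every (state, symbol) defined. Accept strings end in {0,1,2}, Reject strings end in {3}; accept={0,1,2}.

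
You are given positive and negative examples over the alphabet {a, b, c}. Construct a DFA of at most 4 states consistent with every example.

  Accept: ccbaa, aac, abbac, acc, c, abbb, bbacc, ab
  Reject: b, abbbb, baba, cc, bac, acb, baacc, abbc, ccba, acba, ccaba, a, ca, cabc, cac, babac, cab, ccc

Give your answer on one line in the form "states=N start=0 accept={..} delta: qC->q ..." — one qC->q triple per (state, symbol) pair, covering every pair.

Fold the examples into a partial DFA from state 0: repeatedly fix the first undefined (state, symbol) met by the shortest-then-alphabetical prefix, trying targets in increasing order and rejecting any under which an Accept and a Reject string meet in one state with the same remainder; add a state when all current targets are rejected. Accepting states are where Accept strings end.
a: 0a undefined. 0a->0: no, acc/cc meet in 0 with "cc" left. Open state 1: 0a->1.
b: 0b undefined. 0b->0: ok.
c: 0c undefined. 0c->0: no, c/b meet in 0. 0c->1: no, aac/cac meet in 1 with "ac" left. Open state 2: 0c->2.
aa: 1a undefined. 1a->0: ok.
ab: 1b undefined. 1b->0: no, aac/abbc meet in 2. 1b->1: no, aac/babac meet in 2. 1b->2: ok.
ac: 1c undefined. 1c->0: ok.
ca: 2a undefined. 2a->0: no, aac/cabc meet in 2. 2a->1: no, aac/cab meet in 2. 2a->2: no, aac/baba meet in 2. Open state 3: 2a->3.
cc: 2c undefined. 2c->0: no, ccbaa/b meet in 0. 2c->1: ok.
abb: 2b undefined. 2b->0: no, aac/abbc meet in 2. 2b->1: ok.
cab: 3b undefined. 3b->0: no, aac/cabc meet in 2. 3b->1: ok.
cac: 3c undefined. 3c->0: ok.
ccbaa: 3a undefined. 3a->0: no, ccbaa/b meet in 0. 3a->1: no, ccbaa/abbbb meet in 1. 3a->2: ok.
All examples now run through 4 states with every (state, symbol) defined. Accept strings end in {2}, Reject strings end in {0,1,3}; accept={2}.

states=4 start=0 accept={2} delta: 0a->1 0b->0 0c->2 1a->0 1b->2 1c->0 2a->3 2b->1 2c->1 3a->2 3b->1 3c->0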